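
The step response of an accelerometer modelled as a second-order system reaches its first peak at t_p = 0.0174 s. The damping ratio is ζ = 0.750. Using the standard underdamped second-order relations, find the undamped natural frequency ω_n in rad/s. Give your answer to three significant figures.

Peak time t_p = π/ω_d, so ω_d = π/t_p = π/0.0174 = 181 rad/s.
ω_n = ω_d/√(1−ζ²) = 181/√0.438 = 273 rad/s.

ω_n ≈ 273 rad/s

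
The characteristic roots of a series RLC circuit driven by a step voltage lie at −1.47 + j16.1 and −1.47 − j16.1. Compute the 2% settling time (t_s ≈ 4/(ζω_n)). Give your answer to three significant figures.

t_s ≈ 2.72 s

For poles at −σ ± jω_d, ζω_n = σ = 1.47, so t_s ≈ 4/σ = 2.72 s.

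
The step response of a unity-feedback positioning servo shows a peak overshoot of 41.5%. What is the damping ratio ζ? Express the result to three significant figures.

ζ ≈ 0.270

ζ = −ln(OS)/√(π² + (ln OS)²). With OS = 0.415, ln OS = −0.8795 and ζ = 0.8795/3.262 = 0.270.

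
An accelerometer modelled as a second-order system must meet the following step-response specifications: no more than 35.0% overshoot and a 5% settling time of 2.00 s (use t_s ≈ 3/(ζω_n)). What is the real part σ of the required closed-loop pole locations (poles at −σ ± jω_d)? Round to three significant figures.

σ ≈ 1.50

The settling-time spec alone fixes σ = ζω_n = 3/t_s = 3/2.00 = 1.50.
(Overshoot then fixes ζ = 0.317 and hence ω_d = σ·√(1−ζ²)/ζ = 4.49 rad/s.)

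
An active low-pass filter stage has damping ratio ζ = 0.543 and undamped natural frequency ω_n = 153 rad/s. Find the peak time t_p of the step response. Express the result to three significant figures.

The damped frequency is ω_d = ω_n√(1−ζ²) = 153·√(1−0.295) = 128 rad/s.
Peak time t_p = π/ω_d = π/128 = 0.0245 s.

t_p ≈ 0.0245 s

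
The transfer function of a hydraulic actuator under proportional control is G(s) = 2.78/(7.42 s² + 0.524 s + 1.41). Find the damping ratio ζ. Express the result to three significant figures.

ζ ≈ 0.0810

Dividing through by 7.42: denominator becomes s² + 0.07062 s + 0.1900.
So ω_n = √0.1900 = 0.436 rad/s and ζ = 0.07062/(2·0.436) = 0.0810.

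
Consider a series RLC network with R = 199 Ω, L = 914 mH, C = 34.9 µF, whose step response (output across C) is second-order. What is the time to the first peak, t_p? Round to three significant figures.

t_p ≈ 0.0225 s

For a series RLC circuit (capacitor voltage as output), ω_n = 1/√(LC) = 1/√(914 mH · 34.9 µF) = 177 rad/s.
ζ = (R/2)·√(C/L) = (199/2)·√(34.9 µF/914 mH) = 0.615.
ω_d = ω_n√(1−ζ²) = 140 rad/s. t_p = π/ω_d = 0.0225 s.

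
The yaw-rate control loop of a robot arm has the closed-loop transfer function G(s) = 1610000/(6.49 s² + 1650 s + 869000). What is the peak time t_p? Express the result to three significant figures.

Dividing through by 6.49: denominator becomes s² + 254.2 s + 133900.
So ω_n = √133900 = 366 rad/s and ζ = 254.2/(2·366) = 0.347.
ω_d = 366·√(1 − 0.347²) = 343 rad/s. t_p = π/ω_d = 0.00916 s.

t_p ≈ 0.00916 s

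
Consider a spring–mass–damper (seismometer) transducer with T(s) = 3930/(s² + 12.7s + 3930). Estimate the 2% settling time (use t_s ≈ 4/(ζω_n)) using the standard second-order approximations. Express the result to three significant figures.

t_s ≈ 0.630 s

Matching coefficients with s² + 2ζω_n s + ω_n² gives ω_n² = 3930 ⇒ ω_n = 62.7 rad/s, and ζ = 12.7/(2ω_n) = 0.101.
t_s ≈ 4/(ζω_n) = 4/(0.101·62.7) = 0.630 s.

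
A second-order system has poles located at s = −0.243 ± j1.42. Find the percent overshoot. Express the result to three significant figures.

%OS ≈ 58.4%

With σ = 0.243, ω_d = 1.42: ω_n = √(σ²+ω_d²) = 1.44 rad/s, ζ = σ/ω_n = 0.169.
%OS = 100 e^{−πζ/√(1−ζ²)} with ζ = 0.169 gives 58.4%.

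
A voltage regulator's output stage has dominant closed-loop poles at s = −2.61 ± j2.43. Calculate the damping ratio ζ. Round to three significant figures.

|pole| = ω_n = √(2.61² + 2.43²) = 3.57 rad/s; ζ = cos θ = σ/ω_n = 0.732.

ζ ≈ 0.732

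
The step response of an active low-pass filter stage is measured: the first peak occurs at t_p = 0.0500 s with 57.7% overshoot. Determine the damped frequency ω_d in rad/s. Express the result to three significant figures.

t_p = π/ω_d, so ω_d = π/0.0500 = 62.8 rad/s.

ω_d ≈ 62.8 rad/s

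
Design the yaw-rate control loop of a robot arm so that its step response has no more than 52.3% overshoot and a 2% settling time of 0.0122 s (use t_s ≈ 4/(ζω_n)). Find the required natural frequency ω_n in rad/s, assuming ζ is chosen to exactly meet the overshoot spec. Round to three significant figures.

From %OS = 100·exp(−πζ/√(1−ζ²)), invert to get ζ = −ln(OS)/√(π² + ln²(OS)) with OS = 0.523.
−ln 0.523 = 0.6482, so ζ = 0.6482/√(π² + 0.4201) = 0.202.
Then ω_n = 4/(ζ t_s) = 4/(0.202 × 0.0122) = 1620 rad/s.

ω_n ≈ 1620 rad/s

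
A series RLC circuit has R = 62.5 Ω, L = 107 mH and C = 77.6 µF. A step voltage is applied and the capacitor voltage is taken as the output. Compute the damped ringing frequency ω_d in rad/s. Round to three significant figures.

For a series RLC circuit (capacitor voltage as output), ω_n = 1/√(LC) = 1/√(107 mH · 77.6 µF) = 347 rad/s.
ζ = (R/2)·√(C/L) = (62.5/2)·√(77.6 µF/107 mH) = 0.842.
The damped frequency ω_d = ω_n√(1−ζ²) = 187 rad/s.

ω_d ≈ 187 rad/s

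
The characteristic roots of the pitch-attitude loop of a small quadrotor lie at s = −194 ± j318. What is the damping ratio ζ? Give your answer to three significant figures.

ζ ≈ 0.521

The poles are at −σ ± jω_d with σ = 194 and ω_d = 318, so ω_n = √(σ²+ω_d²) = 373 rad/s and ζ = σ/ω_n = 0.521.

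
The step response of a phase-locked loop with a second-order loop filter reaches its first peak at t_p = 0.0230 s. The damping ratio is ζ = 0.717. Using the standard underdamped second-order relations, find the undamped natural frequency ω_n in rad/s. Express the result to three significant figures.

Peak time t_p = π/ω_d, so ω_d = π/t_p = π/0.0230 = 137 rad/s.
ω_n = ω_d/√(1−ζ²) = 137/√0.486 = 196 rad/s.

ω_n ≈ 196 rad/s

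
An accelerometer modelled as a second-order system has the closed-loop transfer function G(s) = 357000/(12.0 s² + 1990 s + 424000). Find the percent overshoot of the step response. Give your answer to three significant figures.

Dividing through by 12.0: denominator becomes s² + 165.8 s + 35330.
So ω_n = √35330 = 188 rad/s and ζ = 165.8/(2·188) = 0.441.
%OS = 100·exp(−πζ/√(1−ζ²)) = 21.3%.

%OS ≈ 21.3%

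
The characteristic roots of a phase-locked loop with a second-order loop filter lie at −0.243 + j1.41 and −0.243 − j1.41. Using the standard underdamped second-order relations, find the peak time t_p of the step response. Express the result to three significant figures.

t_p ≈ 2.23 s

t_p = π/ω_d with ω_d = 1.41 (the imaginary part), so t_p = 2.23 s.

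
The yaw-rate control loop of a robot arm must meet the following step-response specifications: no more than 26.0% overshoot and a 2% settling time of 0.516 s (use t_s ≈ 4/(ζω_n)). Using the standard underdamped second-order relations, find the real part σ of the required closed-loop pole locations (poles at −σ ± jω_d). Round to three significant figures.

σ ≈ 7.75

The settling-time spec alone fixes σ = ζω_n = 4/t_s = 4/0.516 = 7.75.
(Overshoot then fixes ζ = 0.394 and hence ω_d = σ·√(1−ζ²)/ζ = 18.1 rad/s.)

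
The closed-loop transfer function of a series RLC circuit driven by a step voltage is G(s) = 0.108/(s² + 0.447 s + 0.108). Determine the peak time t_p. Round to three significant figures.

t_p ≈ 13.0 s

Comparing the denominator to s² + 2ζω_n s + ω_n²: ω_n = √0.108 = 0.329 rad/s, and 2ζω_n = 0.447 so ζ = 0.447/(2·0.329) = 0.680.
ω_d = 0.329·√(1 − 0.680²) = 0.241 rad/s. Then t_p = π/ω_d = 13.0 s.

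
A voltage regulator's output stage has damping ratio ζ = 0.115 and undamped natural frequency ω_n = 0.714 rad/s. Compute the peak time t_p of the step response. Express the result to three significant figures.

The damped frequency is ω_d = ω_n√(1−ζ²) = 0.714·√(1−0.0132) = 0.709 rad/s.
Peak time t_p = π/ω_d = π/0.709 = 4.43 s.

t_p ≈ 4.43 s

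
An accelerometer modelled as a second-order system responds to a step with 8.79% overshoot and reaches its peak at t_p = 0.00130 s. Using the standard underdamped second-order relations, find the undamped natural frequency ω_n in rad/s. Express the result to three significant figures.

ω_n ≈ 3060 rad/s

The overshoot fixes ζ = −ln(OS)/√(π²+ln²(OS)) = 0.612.
From t_p = π/ω_d, ω_d = π/0.00130 = 2420 rad/s, so ω_n = ω_d/√(1−ζ²) = 3060 rad/s.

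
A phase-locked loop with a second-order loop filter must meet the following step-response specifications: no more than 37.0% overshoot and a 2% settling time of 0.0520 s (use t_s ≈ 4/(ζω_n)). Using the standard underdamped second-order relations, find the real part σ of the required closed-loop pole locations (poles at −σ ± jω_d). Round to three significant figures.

σ ≈ 76.9

The settling-time spec alone fixes σ = ζω_n = 4/t_s = 4/0.0520 = 76.9.
(Overshoot then fixes ζ = 0.302 and hence ω_d = σ·√(1−ζ²)/ζ = 243 rad/s.)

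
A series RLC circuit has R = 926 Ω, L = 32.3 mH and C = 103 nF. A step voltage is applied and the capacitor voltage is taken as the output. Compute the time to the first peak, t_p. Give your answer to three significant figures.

t_p ≈ 0.000322 s

For a series RLC circuit (capacitor voltage as output), ω_n = 1/√(LC) = 1/√(32.3 mH · 103 nF) = 17300 rad/s.
ζ = (R/2)·√(C/L) = (926/2)·√(103 nF/32.3 mH) = 0.827.
ω_d = ω_n√(1−ζ²) = 9750 rad/s. t_p = π/ω_d = 0.000322 s.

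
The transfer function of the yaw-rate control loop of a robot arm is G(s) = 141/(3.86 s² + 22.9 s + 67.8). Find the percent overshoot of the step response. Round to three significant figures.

Dividing through by 3.86: denominator becomes s² + 5.933 s + 17.56.
So ω_n = √17.56 = 4.19 rad/s and ζ = 5.933/(2·4.19) = 0.708.
Overshoot: exp(−π·0.708/√(1−0.708²)) = 0.0430, i.e. 4.30%.

%OS ≈ 4.30%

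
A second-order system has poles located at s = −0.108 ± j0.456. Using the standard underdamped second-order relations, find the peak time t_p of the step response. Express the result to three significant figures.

t_p = π/ω_d with ω_d = 0.456 (the imaginary part), so t_p = 6.89 s.

t_p ≈ 6.89 s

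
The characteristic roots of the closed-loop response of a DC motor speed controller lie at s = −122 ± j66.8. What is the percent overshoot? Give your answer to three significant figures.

%OS ≈ 0.322%

With σ = 122, ω_d = 66.8: ω_n = √(σ²+ω_d²) = 139 rad/s, ζ = σ/ω_n = 0.877.
Overshoot: exp(−π·0.877/√(1−0.877²)) = 0.00322, i.e. 0.322%.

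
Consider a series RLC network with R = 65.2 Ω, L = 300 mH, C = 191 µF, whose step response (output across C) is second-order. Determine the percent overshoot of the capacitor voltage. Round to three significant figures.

For a series RLC circuit (capacitor voltage as output), ω_n = 1/√(LC) = 1/√(300 mH · 191 µF) = 132 rad/s.
ζ = (R/2)·√(C/L) = (65.2/2)·√(191 µF/300 mH) = 0.823.
%OS = 100·exp(−πζ/√(1−ζ²)) = 1.06%.

%OS ≈ 1.06%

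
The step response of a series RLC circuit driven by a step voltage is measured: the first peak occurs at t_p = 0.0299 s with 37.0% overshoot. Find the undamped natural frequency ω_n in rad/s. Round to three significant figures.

ω_n ≈ 110 rad/s

ζ from %OS: ζ = |ln 0.370|/√(π²+ln²0.370) = 0.302.
From t_p = π/ω_d, ω_d = π/0.0299 = 105 rad/s, so ω_n = ω_d/√(1−ζ²) = 110 rad/s.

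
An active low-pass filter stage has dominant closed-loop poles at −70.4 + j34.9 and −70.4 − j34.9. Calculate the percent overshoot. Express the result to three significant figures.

%OS ≈ 0.177%

The poles are at −σ ± jω_d with σ = 70.4 and ω_d = 34.9, so ω_n = √(σ²+ω_d²) = 78.6 rad/s and ζ = σ/ω_n = 0.896.
Overshoot: exp(−π·0.896/√(1−0.896²)) = 0.00177, i.e. 0.177%.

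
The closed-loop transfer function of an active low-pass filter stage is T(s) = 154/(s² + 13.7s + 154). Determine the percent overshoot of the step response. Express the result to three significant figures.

Comparing the denominator to s² + 2ζω_n s + ω_n²: ω_n = √154 = 12.4 rad/s, and 2ζω_n = 13.7 so ζ = 13.7/(2·12.4) = 0.552.
%OS = 100 e^{−πζ/√(1−ζ²)} with ζ = 0.552 gives 12.5%.

%OS ≈ 12.5%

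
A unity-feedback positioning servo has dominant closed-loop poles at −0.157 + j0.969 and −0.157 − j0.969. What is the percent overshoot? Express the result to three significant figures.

%OS ≈ 60.1%

|pole| = ω_n = √(0.157² + 0.969²) = 0.982 rad/s; ζ = cos θ = σ/ω_n = 0.160.
%OS = 100·exp(−πζ/√(1−ζ²)) = 60.1%.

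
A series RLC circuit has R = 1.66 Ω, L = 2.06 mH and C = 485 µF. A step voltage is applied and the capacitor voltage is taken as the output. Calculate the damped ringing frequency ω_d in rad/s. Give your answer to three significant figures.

For a series RLC circuit (capacitor voltage as output), ω_n = 1/√(LC) = 1/√(2.06 mH · 485 µF) = 1000 rad/s.
ζ = (R/2)·√(C/L) = (1.66/2)·√(485 µF/2.06 mH) = 0.403.
The damped frequency ω_d = ω_n√(1−ζ²) = 916 rad/s.

ω_d ≈ 916 rad/s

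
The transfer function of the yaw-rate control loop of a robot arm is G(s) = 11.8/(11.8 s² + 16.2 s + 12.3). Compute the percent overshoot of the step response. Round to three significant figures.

Dividing through by 11.8: denominator becomes s² + 1.373 s + 1.042.
So ω_n = √1.042 = 1.02 rad/s and ζ = 1.373/(2·1.02) = 0.672.
%OS = 100 e^{−πζ/√(1−ζ²)} with ζ = 0.672 gives 5.76%.

%OS ≈ 5.76%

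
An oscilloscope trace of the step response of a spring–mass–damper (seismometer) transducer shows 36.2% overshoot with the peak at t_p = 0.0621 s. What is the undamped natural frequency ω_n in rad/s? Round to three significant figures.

The overshoot fixes ζ = −ln(OS)/√(π²+ln²(OS)) = 0.308.
t_p = π/ω_d ⇒ ω_d = 50.6 rad/s; then ω_n = ω_d/√(1−ζ²) = 53.2 rad/s.

ω_n ≈ 53.2 rad/s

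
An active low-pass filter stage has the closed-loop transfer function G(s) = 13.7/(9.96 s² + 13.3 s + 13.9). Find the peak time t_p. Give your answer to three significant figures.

Dividing through by 9.96: denominator becomes s² + 1.335 s + 1.396.
So ω_n = √1.396 = 1.18 rad/s and ζ = 1.335/(2·1.18) = 0.565.
ω_d = ω_n√(1−ζ²) = 0.975 rad/s. t_p = π/ω_d = 3.22 s.

t_p ≈ 3.22 s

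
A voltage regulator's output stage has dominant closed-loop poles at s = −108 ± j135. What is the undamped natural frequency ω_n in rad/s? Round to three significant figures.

|pole| = ω_n = √(108² + 135²) = 173 rad/s; ζ = cos θ = σ/ω_n = 0.625.

ω_n ≈ 173 rad/s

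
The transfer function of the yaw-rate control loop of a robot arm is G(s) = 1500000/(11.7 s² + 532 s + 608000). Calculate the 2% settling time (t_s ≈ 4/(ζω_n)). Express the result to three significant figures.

Dividing through by 11.7: denominator becomes s² + 45.47 s + 51970.
So ω_n = √51970 = 228 rad/s and ζ = 45.47/(2·228) = 0.0997.
t_s ≈ 4/(ζω_n) = 0.176 s.

t_s ≈ 0.176 s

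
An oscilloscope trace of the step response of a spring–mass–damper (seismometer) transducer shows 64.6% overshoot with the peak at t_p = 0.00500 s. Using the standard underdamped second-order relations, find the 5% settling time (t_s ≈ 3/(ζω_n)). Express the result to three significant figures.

From the overshoot, ζ = −ln(OS)/√(π²+ln²(OS)) = 0.138.
From t_p = π/ω_d, ω_d = π/0.00500 = 628 rad/s, so ω_n = ω_d/√(1−ζ²) = 634 rad/s.
t_s ≈ 3/(ζω_n) = 3/(0.138·634) = 0.0343 s.

t_s ≈ 0.0343 s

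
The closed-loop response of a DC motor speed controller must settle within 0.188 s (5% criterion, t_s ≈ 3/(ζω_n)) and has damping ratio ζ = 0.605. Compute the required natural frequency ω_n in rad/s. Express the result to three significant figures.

ω_n ≈ 26.4 rad/s

Rearranging t_s ≈ 3/(ζω_n) gives ω_n = 3/(ζ·t_s) = 3/(0.605 × 0.188) = 26.4 rad/s.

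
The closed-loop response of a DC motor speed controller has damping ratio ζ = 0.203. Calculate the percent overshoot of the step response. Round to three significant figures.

%OS ≈ 52.1%

For an underdamped second-order system, %OS = 100·exp(−πζ/√(1−ζ²)).
πζ/√(1−ζ²) = π·0.203/√(1−0.0412) = 0.6513, so %OS = 100·e^(−0.6513) = 52.1%.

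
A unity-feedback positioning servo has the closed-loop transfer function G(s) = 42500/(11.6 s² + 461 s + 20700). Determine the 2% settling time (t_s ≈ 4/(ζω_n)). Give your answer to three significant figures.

t_s ≈ 0.201 s

Dividing through by 11.6: denominator becomes s² + 39.74 s + 1784.
So ω_n = √1784 = 42.2 rad/s and ζ = 39.74/(2·42.2) = 0.470.
t_s ≈ 4/(ζω_n) = 0.201 s.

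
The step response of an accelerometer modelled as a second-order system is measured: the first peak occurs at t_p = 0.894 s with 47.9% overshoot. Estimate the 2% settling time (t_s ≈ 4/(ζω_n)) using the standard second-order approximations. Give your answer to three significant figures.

ζ from %OS: ζ = |ln 0.479|/√(π²+ln²0.479) = 0.228.
t_p = π/ω_d ⇒ ω_d = 3.51 rad/s; then ω_n = ω_d/√(1−ζ²) = 3.61 rad/s.
t_s ≈ 4/(ζω_n) = 4/(0.228·3.61) = 4.86 s.

t_s ≈ 4.86 s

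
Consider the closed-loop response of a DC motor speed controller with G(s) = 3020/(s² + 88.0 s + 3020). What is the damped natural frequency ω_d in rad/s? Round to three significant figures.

Comparing the denominator to s² + 2ζω_n s + ω_n²: ω_n = √3020 = 55.0 rad/s, and 2ζω_n = 88.0 so ζ = 88.0/(2·55.0) = 0.801.
The damped frequency ω_d = ω_n√(1−ζ²) = 32.9 rad/s.

ω_d ≈ 32.9 rad/s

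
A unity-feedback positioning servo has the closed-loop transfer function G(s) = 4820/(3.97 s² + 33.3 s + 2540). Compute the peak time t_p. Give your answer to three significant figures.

Dividing through by 3.97: denominator becomes s² + 8.388 s + 639.8.
So ω_n = √639.8 = 25.3 rad/s and ζ = 8.388/(2·25.3) = 0.166.
ω_d = ω_n√(1−ζ²) = 24.9 rad/s. t_p = π/ω_d = 0.126 s.

t_p ≈ 0.126 s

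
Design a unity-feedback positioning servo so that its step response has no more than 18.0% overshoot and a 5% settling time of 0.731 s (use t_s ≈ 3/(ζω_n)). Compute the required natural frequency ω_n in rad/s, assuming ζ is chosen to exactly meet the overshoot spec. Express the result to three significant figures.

ω_n ≈ 8.57 rad/s

Inverting the overshoot relation: ζ = |ln 0.180|/√(π² + ln²0.180) = 0.479.
From t_s ≈ 3/(ζω_n): ω_n = 3/(ζ·t_s) = 3/(0.479·0.731) = 8.57 rad/s.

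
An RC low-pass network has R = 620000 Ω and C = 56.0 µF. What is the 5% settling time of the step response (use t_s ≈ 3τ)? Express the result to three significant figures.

t_s ≈ 104 s

τ = RC = 620000 × 56.0 µF = 34.7 s.
t_s ≈ 3τ = 104 s.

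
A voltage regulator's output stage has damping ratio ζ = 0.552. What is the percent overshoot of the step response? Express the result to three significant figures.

%OS ≈ 12.5%

For an underdamped second-order system, %OS = 100·exp(−πζ/√(1−ζ²)).
πζ/√(1−ζ²) = π·0.552/√(1−0.305) = 2.080, so %OS = 100·e^(−2.080) = 12.5%.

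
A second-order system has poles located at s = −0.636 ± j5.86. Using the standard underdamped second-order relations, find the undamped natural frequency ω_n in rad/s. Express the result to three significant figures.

ω_n ≈ 5.89 rad/s

With σ = 0.636, ω_d = 5.86: ω_n = √(σ²+ω_d²) = 5.89 rad/s, ζ = σ/ω_n = 0.108.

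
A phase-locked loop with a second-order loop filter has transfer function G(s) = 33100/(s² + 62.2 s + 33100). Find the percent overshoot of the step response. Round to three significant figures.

%OS ≈ 58.0%

ω_n = √33100 = 182 rad/s; ζ = 62.2/(2·182) = 0.171.
Overshoot: exp(−π·0.171/√(1−0.171²)) = 0.580, i.e. 58.0%.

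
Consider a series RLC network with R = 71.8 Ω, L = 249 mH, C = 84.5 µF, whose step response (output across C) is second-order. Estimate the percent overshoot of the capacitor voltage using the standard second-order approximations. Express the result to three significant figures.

%OS ≈ 6.27%

For a series RLC circuit (capacitor voltage as output), ω_n = 1/√(LC) = 1/√(249 mH · 84.5 µF) = 218 rad/s.
ζ = (R/2)·√(C/L) = (71.8/2)·√(84.5 µF/249 mH) = 0.661.
%OS = 100 e^{−πζ/√(1−ζ²)} with ζ = 0.661 gives 6.27%.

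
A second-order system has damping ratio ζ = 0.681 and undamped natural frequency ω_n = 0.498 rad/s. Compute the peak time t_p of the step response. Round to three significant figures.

t_p ≈ 8.61 s

The damped frequency is ω_d = ω_n√(1−ζ²) = 0.498·√(1−0.464) = 0.365 rad/s.
Peak time t_p = π/ω_d = π/0.365 = 8.61 s.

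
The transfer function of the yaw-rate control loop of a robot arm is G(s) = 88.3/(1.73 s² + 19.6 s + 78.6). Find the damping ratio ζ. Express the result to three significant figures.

Dividing through by 1.73: denominator becomes s² + 11.33 s + 45.43.
So ω_n = √45.43 = 6.74 rad/s and ζ = 11.33/(2·6.74) = 0.840.

ζ ≈ 0.840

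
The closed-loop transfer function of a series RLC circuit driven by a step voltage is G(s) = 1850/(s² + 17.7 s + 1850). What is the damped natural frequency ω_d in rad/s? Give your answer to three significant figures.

ω_n = √1850 = 43.0 rad/s; ζ = 17.7/(2·43.0) = 0.206.
The damped frequency ω_d = ω_n√(1−ζ²) = 42.1 rad/s.

ω_d ≈ 42.1 rad/s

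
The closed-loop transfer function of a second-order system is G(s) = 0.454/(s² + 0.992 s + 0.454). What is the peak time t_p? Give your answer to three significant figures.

t_p ≈ 6.89 s

ω_n = √0.454 = 0.674 rad/s; ζ = 0.992/(2·0.674) = 0.736.
The damped frequency ω_d = ω_n√(1−ζ²) = 0.456 rad/s. Then t_p = π/ω_d = 6.89 s.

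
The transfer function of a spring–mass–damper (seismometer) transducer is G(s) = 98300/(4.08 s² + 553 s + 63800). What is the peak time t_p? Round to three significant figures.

Dividing through by 4.08: denominator becomes s² + 135.5 s + 15640.
So ω_n = √15640 = 125 rad/s and ζ = 135.5/(2·125) = 0.542.
ω_d = ω_n√(1−ζ²) = 105 rad/s. t_p = π/ω_d = 0.0299 s.

t_p ≈ 0.0299 s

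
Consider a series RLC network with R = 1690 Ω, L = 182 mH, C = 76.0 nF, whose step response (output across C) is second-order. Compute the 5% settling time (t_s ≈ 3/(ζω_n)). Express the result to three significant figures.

t_s ≈ 0.000646 s

For a series RLC circuit (capacitor voltage as output), ω_n = 1/√(LC) = 1/√(182 mH · 76.0 nF) = 8500 rad/s.
ζ = (R/2)·√(C/L) = (1690/2)·√(76.0 nF/182 mH) = 0.546.
t_s ≈ 3/(ζω_n) = 0.000646 s.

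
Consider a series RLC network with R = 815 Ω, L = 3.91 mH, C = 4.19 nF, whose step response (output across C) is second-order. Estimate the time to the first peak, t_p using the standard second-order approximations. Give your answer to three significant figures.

t_p ≈ 0.0000140 s

For a series RLC circuit (capacitor voltage as output), ω_n = 1/√(LC) = 1/√(3.91 mH · 4.19 nF) = 247000 rad/s.
ζ = (R/2)·√(C/L) = (815/2)·√(4.19 nF/3.91 mH) = 0.422.
ω_d = ω_n√(1−ζ²) = 224000 rad/s. t_p = π/ω_d = 0.0000140 s.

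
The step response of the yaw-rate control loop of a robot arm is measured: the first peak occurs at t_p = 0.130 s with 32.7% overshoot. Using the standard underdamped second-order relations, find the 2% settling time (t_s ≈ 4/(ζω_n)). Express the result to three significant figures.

t_s ≈ 0.465 s

ζ from %OS: ζ = |ln 0.327|/√(π²+ln²0.327) = 0.335.
t_p = π/ω_d ⇒ ω_d = 24.2 rad/s; then ω_n = ω_d/√(1−ζ²) = 25.7 rad/s.
t_s ≈ 4/(ζω_n) = 4/(0.335·25.7) = 0.465 s.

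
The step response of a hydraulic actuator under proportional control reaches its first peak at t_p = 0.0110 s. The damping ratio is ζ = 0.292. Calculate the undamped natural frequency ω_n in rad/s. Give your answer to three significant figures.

Peak time t_p = π/ω_d, so ω_d = π/t_p = π/0.0110 = 286 rad/s.
ω_n = ω_d/√(1−ζ²) = 286/√0.915 = 299 rad/s.

ω_n ≈ 299 rad/s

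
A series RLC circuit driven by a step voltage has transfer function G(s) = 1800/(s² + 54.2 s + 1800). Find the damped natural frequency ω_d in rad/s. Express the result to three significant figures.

ω_d ≈ 32.6 rad/s

ω_n = √1800 = 42.4 rad/s; ζ = 54.2/(2·42.4) = 0.639.
ω_d = 42.4·√(1 − 0.639²) = 32.6 rad/s.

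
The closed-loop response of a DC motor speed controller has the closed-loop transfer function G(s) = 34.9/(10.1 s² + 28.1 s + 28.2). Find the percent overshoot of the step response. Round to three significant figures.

%OS ≈ 0.891%

Dividing through by 10.1: denominator becomes s² + 2.782 s + 2.792.
So ω_n = √2.792 = 1.67 rad/s and ζ = 2.782/(2·1.67) = 0.833.
%OS = 100·exp(−πζ/√(1−ζ²)) = 0.891%.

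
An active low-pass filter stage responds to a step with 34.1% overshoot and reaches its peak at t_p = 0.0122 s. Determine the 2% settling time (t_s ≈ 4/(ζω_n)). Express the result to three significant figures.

t_s ≈ 0.0454 s

From the overshoot, ζ = −ln(OS)/√(π²+ln²(OS)) = 0.324.
From t_p = π/ω_d, ω_d = π/0.0122 = 258 rad/s, so ω_n = ω_d/√(1−ζ²) = 272 rad/s.
t_s ≈ 4/(ζω_n) = 4/(0.324·272) = 0.0454 s.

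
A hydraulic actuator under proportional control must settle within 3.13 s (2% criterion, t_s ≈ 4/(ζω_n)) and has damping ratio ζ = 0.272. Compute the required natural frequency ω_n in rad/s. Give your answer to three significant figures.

Rearranging t_s ≈ 4/(ζω_n) gives ω_n = 4/(ζ·t_s) = 4/(0.272 × 3.13) = 4.70 rad/s.

ω_n ≈ 4.70 rad/s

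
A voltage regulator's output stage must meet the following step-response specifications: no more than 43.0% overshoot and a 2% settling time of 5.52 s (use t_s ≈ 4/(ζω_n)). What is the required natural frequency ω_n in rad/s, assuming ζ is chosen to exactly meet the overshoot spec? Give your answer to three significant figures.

ω_n ≈ 2.79 rad/s

From %OS = 100·exp(−πζ/√(1−ζ²)), invert to get ζ = −ln(OS)/√(π² + ln²(OS)) with OS = 0.430.
−ln 0.430 = 0.8440, so ζ = 0.8440/√(π² + 0.7123) = 0.259.
Then ω_n = 4/(ζ t_s) = 4/(0.259 × 5.52) = 2.79 rad/s.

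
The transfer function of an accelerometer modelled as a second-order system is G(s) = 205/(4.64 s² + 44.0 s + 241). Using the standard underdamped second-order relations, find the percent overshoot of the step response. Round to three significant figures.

%OS ≈ 6.43%

Dividing through by 4.64: denominator becomes s² + 9.483 s + 51.94.
So ω_n = √51.94 = 7.21 rad/s and ζ = 9.483/(2·7.21) = 0.658.
%OS = 100·exp(−πζ/√(1−ζ²)) = 6.43%.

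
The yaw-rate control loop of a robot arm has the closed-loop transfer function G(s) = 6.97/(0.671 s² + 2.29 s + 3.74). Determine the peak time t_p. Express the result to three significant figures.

Dividing through by 0.671: denominator becomes s² + 3.413 s + 5.574.
So ω_n = √5.574 = 2.36 rad/s and ζ = 3.413/(2·2.36) = 0.723.
The damped frequency ω_d = ω_n√(1−ζ²) = 1.63 rad/s. t_p = π/ω_d = 1.93 s.

t_p ≈ 1.93 s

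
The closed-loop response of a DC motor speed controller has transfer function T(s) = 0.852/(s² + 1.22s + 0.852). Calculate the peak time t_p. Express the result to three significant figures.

t_p ≈ 4.53 s

Matching coefficients with s² + 2ζω_n s + ω_n² gives ω_n² = 0.852 ⇒ ω_n = 0.923 rad/s, and ζ = 1.22/(2ω_n) = 0.661.
ω_d = 0.923·√(1 − 0.661²) = 0.693 rad/s. Then t_p = π/ω_d = 4.53 s.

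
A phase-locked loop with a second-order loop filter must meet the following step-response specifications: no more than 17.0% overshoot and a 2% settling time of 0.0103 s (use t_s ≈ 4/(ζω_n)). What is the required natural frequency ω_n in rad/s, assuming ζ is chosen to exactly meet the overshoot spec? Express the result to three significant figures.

ω_n ≈ 790 rad/s

ζ = −ln(OS)/√(π² + (ln OS)²). With OS = 0.170, ln OS = −1.772 and ζ = 1.772/3.607 = 0.491.
Then ω_n = 4/(ζ t_s) = 4/(0.491 × 0.0103) = 790 rad/s.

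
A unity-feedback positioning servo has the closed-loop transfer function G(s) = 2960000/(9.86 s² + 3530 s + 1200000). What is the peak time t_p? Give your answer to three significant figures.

t_p ≈ 0.0105 s

Dividing through by 9.86: denominator becomes s² + 358.0 s + 121700.
So ω_n = √121700 = 349 rad/s and ζ = 358.0/(2·349) = 0.513.
ω_d = 349·√(1 − 0.513²) = 299 rad/s. t_p = π/ω_d = 0.0105 s.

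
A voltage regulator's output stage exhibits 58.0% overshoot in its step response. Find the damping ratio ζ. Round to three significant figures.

ζ ≈ 0.171

ζ = −ln(OS)/√(π² + (ln OS)²). With OS = 0.580, ln OS = −0.5447 and ζ = 0.5447/3.188 = 0.171.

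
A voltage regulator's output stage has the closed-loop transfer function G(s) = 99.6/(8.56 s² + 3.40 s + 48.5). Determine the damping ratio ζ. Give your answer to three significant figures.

ζ ≈ 0.0834

Dividing through by 8.56: denominator becomes s² + 0.3972 s + 5.666.
So ω_n = √5.666 = 2.38 rad/s and ζ = 0.3972/(2·2.38) = 0.0834.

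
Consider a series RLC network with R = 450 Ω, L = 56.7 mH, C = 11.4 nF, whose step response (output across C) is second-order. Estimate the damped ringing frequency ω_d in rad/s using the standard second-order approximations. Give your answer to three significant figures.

For a series RLC circuit (capacitor voltage as output), ω_n = 1/√(LC) = 1/√(56.7 mH · 11.4 nF) = 39300 rad/s.
ζ = (R/2)·√(C/L) = (450/2)·√(11.4 nF/56.7 mH) = 0.101.
ω_d = ω_n√(1−ζ²) = 39100 rad/s.

ω_d ≈ 39100 rad/s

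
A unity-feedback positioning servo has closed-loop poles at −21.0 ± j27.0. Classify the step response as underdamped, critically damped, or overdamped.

underdamped

Since the poles form a complex-conjugate pair with nonzero imaginary part, the response is underdamped.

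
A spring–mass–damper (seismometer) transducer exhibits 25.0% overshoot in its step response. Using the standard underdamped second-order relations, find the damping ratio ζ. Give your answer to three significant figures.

ζ ≈ 0.404

Inverting the overshoot relation: ζ = |ln 0.250|/√(π² + ln²0.250) = 0.404.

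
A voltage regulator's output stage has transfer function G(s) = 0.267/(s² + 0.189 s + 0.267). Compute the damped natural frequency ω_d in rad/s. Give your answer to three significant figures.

ω_d ≈ 0.508 rad/s

ω_n = √0.267 = 0.517 rad/s; ζ = 0.189/(2·0.517) = 0.183.
ω_d = ω_n√(1−ζ²) = 0.508 rad/s.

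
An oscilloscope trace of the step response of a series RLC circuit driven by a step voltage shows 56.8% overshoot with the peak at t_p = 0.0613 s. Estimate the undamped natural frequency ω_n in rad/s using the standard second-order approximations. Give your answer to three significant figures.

From the overshoot, ζ = −ln(OS)/√(π²+ln²(OS)) = 0.177.
From t_p = π/ω_d, ω_d = π/0.0613 = 51.2 rad/s, so ω_n = ω_d/√(1−ζ²) = 52.1 rad/s.

ω_n ≈ 52.1 rad/s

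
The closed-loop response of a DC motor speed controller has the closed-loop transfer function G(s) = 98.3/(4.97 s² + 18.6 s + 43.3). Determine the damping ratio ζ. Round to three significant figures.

Dividing through by 4.97: denominator becomes s² + 3.742 s + 8.712.
So ω_n = √8.712 = 2.95 rad/s and ζ = 3.742/(2·2.95) = 0.634.

ζ ≈ 0.634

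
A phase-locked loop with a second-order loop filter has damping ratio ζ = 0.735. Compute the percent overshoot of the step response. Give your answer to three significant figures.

For an underdamped second-order system, %OS = 100·exp(−πζ/√(1−ζ²)).
πζ/√(1−ζ²) = π·0.735/√(1−0.540) = 3.405, so %OS = 100·e^(−3.405) = 3.32%.

%OS ≈ 3.32%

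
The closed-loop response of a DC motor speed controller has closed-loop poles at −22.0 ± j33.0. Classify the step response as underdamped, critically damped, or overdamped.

Since the poles form a complex-conjugate pair with nonzero imaginary part, the response is underdamped.

underdamped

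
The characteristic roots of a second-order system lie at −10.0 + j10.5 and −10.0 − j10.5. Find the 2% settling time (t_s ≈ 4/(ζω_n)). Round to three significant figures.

For poles at −σ ± jω_d, ζω_n = σ = 10.0, so t_s ≈ 4/σ = 0.400 s.

t_s ≈ 0.400 s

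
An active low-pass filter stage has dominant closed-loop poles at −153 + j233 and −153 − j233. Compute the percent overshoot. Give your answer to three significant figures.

%OS ≈ 12.7%

|pole| = ω_n = √(153² + 233²) = 279 rad/s; ζ = cos θ = σ/ω_n = 0.549.
%OS = 100 e^{−πζ/√(1−ζ²)} with ζ = 0.549 gives 12.7%.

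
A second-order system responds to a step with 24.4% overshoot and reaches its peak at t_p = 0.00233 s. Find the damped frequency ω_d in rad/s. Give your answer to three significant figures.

ω_d ≈ 1350 rad/s

t_p = π/ω_d, so ω_d = π/0.00233 = 1350 rad/s.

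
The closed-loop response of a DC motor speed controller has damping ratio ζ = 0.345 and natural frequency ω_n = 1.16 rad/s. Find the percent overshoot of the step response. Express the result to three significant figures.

%OS ≈ 31.5%

For an underdamped second-order system, %OS = 100·exp(−πζ/√(1−ζ²)).
πζ/√(1−ζ²) = π·0.345/√(1−0.119) = 1.155, so %OS = 100·e^(−1.155) = 31.5%.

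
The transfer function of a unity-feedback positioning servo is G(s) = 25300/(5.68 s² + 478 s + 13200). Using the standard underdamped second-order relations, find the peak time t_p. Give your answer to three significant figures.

t_p ≈ 0.134 s

Dividing through by 5.68: denominator becomes s² + 84.15 s + 2324.
So ω_n = √2324 = 48.2 rad/s and ζ = 84.15/(2·48.2) = 0.873.
The damped frequency ω_d = ω_n√(1−ζ²) = 23.5 rad/s. t_p = π/ω_d = 0.134 s.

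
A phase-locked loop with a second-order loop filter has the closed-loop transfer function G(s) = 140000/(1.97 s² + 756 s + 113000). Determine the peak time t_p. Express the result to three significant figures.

t_p ≈ 0.0219 s

Dividing through by 1.97: denominator becomes s² + 383.8 s + 57360.
So ω_n = √57360 = 240 rad/s and ζ = 383.8/(2·240) = 0.801.
ω_d = ω_n√(1−ζ²) = 143 rad/s. t_p = π/ω_d = 0.0219 s.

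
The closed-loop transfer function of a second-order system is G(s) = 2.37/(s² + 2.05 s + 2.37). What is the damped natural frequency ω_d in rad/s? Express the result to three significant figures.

ω_n = √2.37 = 1.54 rad/s; ζ = 2.05/(2·1.54) = 0.666.
ω_d = 1.54·√(1 − 0.666²) = 1.15 rad/s.

ω_d ≈ 1.15 rad/s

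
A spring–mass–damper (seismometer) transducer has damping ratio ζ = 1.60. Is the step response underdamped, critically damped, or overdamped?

Since ζ = 1.60 > 1, the system is overdamped.

overdamped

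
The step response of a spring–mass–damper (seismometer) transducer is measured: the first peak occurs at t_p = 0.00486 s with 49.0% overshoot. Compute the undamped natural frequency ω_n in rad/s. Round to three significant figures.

ω_n ≈ 663 rad/s

From the overshoot, ζ = −ln(OS)/√(π²+ln²(OS)) = 0.221.
t_p = π/ω_d ⇒ ω_d = 646 rad/s; then ω_n = ω_d/√(1−ζ²) = 663 rad/s.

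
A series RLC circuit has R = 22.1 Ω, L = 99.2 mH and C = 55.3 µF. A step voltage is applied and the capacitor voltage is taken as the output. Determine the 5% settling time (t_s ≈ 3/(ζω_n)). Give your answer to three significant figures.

t_s ≈ 0.0269 s

For a series RLC circuit (capacitor voltage as output), ω_n = 1/√(LC) = 1/√(99.2 mH · 55.3 µF) = 427 rad/s.
ζ = (R/2)·√(C/L) = (22.1/2)·√(55.3 µF/99.2 mH) = 0.261.
t_s ≈ 3/(ζω_n) = 0.0269 s.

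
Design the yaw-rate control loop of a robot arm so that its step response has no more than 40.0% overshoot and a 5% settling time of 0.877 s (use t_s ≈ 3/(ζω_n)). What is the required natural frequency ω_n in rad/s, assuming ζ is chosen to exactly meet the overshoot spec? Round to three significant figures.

ω_n ≈ 12.2 rad/s

Inverting the overshoot relation: ζ = |ln 0.400|/√(π² + ln²0.400) = 0.280.
Then ω_n = 3/(ζ t_s) = 3/(0.280 × 0.877) = 12.2 rad/s.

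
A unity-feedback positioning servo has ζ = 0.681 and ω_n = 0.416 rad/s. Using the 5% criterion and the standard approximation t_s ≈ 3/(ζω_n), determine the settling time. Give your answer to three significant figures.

t_s ≈ 10.6 s

t_s ≈ 3/(ζω_n) = 3/(0.681 × 0.416) = 10.6 s.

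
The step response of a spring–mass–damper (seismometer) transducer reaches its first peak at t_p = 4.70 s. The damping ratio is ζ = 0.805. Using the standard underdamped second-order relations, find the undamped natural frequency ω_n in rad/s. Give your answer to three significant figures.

Peak time t_p = π/ω_d, so ω_d = π/t_p = π/4.70 = 0.668 rad/s.
ω_n = ω_d/√(1−ζ²) = 0.668/√0.352 = 1.13 rad/s.

ω_n ≈ 1.13 rad/s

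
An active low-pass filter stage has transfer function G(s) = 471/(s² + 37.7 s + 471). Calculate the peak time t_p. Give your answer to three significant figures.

t_p ≈ 0.292 s

Matching coefficients with s² + 2ζω_n s + ω_n² gives ω_n² = 471 ⇒ ω_n = 21.7 rad/s, and ζ = 37.7/(2ω_n) = 0.869.
ω_d = 21.7·√(1 − 0.869²) = 10.8 rad/s. Then t_p = π/ω_d = 0.292 s.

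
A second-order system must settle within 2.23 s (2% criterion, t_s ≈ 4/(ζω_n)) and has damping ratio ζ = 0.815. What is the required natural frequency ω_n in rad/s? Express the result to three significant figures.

ω_n ≈ 2.20 rad/s

Rearranging t_s ≈ 4/(ζω_n) gives ω_n = 4/(ζ·t_s) = 4/(0.815 × 2.23) = 2.20 rad/s.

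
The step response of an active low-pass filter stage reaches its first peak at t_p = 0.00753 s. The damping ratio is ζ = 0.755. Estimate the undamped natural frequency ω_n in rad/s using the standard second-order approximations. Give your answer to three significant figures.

ω_n ≈ 636 rad/s

Peak time t_p = π/ω_d, so ω_d = π/t_p = π/0.00753 = 417 rad/s.
ω_n = ω_d/√(1−ζ²) = 417/√0.430 = 636 rad/s.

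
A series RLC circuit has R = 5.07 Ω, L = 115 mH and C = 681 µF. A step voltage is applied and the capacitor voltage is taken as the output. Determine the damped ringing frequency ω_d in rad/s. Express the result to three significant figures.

For a series RLC circuit (capacitor voltage as output), ω_n = 1/√(LC) = 1/√(115 mH · 681 µF) = 113 rad/s.
ζ = (R/2)·√(C/L) = (5.07/2)·√(681 µF/115 mH) = 0.195.
The damped frequency ω_d = ω_n√(1−ζ²) = 111 rad/s.

ω_d ≈ 111 rad/s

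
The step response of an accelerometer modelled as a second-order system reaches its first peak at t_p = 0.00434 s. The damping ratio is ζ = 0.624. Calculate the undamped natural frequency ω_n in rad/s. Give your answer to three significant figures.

Peak time t_p = π/ω_d, so ω_d = π/t_p = π/0.00434 = 724 rad/s.
ω_n = ω_d/√(1−ζ²) = 724/√0.611 = 926 rad/s.

ω_n ≈ 926 rad/s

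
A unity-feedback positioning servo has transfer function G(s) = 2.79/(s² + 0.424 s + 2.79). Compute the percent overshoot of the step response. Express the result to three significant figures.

Comparing the denominator to s² + 2ζω_n s + ω_n²: ω_n = √2.79 = 1.67 rad/s, and 2ζω_n = 0.424 so ζ = 0.424/(2·1.67) = 0.127.
Overshoot: exp(−π·0.127/√(1−0.127²)) = 0.669, i.e. 66.9%.

%OS ≈ 66.9%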